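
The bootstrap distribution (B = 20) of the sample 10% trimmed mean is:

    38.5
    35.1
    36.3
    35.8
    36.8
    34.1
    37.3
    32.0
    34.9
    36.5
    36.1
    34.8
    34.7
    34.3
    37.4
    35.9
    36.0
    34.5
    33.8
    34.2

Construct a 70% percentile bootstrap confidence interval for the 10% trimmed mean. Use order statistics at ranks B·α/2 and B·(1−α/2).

(34.1, 36.8)

Sorted replicates: 32.0, 33.8, 34.1, 34.2, 34.3, 34.5, 34.7, 34.8, 34.9, 35.1, 35.8, 35.9, 36.0, 36.1, 36.3, 36.5, 36.8, 37.3, 37.4, 38.5
α = 0.30; lower rank = 20 × 0.150 = 3; upper rank = 20 × 0.850 = 17.
The 3rd smallest replicate is 34.1; the 17th is 36.8.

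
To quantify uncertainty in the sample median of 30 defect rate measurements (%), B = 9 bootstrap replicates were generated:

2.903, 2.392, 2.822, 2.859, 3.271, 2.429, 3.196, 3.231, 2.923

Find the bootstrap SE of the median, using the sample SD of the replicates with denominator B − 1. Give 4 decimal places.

Bootstrap SE is the standard deviation of the 9 replicate medians.
Mean of replicates: (2.903 + 2.392 + 2.822 + 2.859 + 3.271 + 2.429 + 3.196 + 3.231 + 2.923) / 9 = 26.02600 / 9 = 2.89178
Sum of squared deviations: (+0.01122)² + (−0.49978)² + (−0.06978)² + (−0.03278)² + (+0.37922)² + (−0.46278)² + (+0.30422)² + (+0.33922)² + (+0.03122)² = 0.82242
Variance = 0.82242 / 8 = 0.10280
SE* = √0.10280

SE* = 0.3206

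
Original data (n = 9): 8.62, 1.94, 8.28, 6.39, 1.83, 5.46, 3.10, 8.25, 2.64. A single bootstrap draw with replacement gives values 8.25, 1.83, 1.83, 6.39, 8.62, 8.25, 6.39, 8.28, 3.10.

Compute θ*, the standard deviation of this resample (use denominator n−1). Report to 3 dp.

Mean = 5.8822; sum of squared deviations = 65.5550
s² = 65.5550 / 8 = 8.1944
s = √8.1944 = 2.863

θ* = 2.863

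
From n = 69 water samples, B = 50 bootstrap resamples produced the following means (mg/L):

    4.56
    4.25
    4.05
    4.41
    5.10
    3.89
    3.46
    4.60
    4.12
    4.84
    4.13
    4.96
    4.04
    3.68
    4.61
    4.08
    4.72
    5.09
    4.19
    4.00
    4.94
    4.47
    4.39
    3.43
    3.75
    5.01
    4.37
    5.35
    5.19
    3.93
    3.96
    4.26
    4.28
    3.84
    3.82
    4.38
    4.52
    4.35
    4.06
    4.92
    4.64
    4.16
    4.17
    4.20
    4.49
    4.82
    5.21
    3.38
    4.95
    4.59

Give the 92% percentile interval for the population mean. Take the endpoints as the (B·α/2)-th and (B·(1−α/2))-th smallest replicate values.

(3.43, 5.19)

Sorted replicates: 3.38, 3.43, 3.46, 3.68, 3.75, 3.82, 3.84, 3.89, 3.93, 3.96, 4.00, 4.04, 4.05, 4.06, 4.08, 4.12, 4.13, 4.16, 4.17, 4.19, 4.20, 4.25, 4.26, 4.28, 4.35, 4.37, 4.38, 4.39, 4.41, 4.47, 4.49, 4.52, 4.56, 4.59, 4.60, 4.61, 4.64, 4.72, 4.82, 4.84, 4.92, 4.94, 4.95, 4.96, 5.01, 5.09, 5.10, 5.19, 5.21, 5.35
α = 0.08; lower rank = 50 × 0.040 = 2; upper rank = 50 × 0.960 = 48.
The 2nd smallest replicate is 3.43; the 48th is 5.19.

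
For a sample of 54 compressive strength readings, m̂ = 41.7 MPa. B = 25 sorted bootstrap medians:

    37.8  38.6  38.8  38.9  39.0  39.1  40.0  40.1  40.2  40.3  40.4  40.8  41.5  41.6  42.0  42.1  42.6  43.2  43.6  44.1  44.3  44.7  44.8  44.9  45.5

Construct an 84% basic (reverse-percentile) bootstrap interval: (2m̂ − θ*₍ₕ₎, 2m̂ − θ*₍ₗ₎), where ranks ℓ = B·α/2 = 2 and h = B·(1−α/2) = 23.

Percentile endpoints at ranks 2 and 23: θ*₍2₎ = 38.6, θ*₍23₎ = 44.8.
Basic interval reflects these around m̂:
  lower = 2 × 41.7 − 44.8 = 38.6
  upper = 2 × 41.7 − 38.6 = 44.8

(38.6, 44.8)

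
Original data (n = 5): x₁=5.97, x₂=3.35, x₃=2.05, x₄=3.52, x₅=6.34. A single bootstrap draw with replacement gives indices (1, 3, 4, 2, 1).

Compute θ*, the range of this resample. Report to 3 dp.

Resample values: 5.97, 2.05, 3.52, 3.35, 5.97.
Range = 5.97 − 2.05 = 3.920

θ* = 3.920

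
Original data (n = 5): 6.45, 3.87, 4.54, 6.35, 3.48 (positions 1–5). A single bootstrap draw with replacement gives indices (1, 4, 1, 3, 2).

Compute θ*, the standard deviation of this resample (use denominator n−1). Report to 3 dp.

θ* = 1.235

Resample values: 6.45, 6.35, 6.45, 4.54, 3.87.
Mean = 5.5320; sum of squared deviations = 6.1009
s² = 6.1009 / 4 = 1.5252
s = √1.5252 = 1.235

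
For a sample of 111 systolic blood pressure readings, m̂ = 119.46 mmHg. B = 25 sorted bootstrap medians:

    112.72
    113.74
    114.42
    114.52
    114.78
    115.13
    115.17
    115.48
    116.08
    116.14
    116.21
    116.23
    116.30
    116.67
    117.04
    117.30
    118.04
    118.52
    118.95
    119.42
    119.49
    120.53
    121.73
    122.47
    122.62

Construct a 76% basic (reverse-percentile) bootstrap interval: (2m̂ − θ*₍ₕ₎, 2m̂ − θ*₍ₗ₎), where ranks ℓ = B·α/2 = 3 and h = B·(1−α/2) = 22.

(118.39, 124.50)

Percentile endpoints at ranks 3 and 22: θ*₍3₎ = 114.42, θ*₍22₎ = 120.53.
Basic interval reflects these around m̂:
  lower = 2 × 119.46 − 120.53 = 118.39
  upper = 2 × 119.46 − 114.42 = 124.50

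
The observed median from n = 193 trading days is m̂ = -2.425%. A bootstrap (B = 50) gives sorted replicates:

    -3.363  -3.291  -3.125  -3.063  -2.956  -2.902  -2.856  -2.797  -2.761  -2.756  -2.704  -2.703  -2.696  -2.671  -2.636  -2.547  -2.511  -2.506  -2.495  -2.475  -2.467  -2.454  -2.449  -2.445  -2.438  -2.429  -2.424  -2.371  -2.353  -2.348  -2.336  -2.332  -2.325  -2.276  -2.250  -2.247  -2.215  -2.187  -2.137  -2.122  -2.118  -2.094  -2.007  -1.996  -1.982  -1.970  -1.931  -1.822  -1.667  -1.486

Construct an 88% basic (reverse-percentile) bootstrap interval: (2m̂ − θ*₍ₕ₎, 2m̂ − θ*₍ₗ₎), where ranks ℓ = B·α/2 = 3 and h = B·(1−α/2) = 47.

Percentile endpoints at ranks 3 and 47: θ*₍3₎ = -3.125, θ*₍47₎ = -1.931.
Basic interval reflects these around m̂:
  lower = 2 × -2.425 − -1.931 = -2.919
  upper = 2 × -2.425 − -3.125 = -1.725

(-2.919, -1.725)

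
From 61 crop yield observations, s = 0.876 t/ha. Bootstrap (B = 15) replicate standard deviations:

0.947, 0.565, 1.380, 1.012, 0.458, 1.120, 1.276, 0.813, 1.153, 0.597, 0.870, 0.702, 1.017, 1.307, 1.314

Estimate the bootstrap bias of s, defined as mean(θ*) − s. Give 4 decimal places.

mean(θ*) = (0.947 + 0.565 + 1.380 + 1.012 + 0.458 + 1.120 + 1.276 + 0.813 + 1.153 + 0.597 + 0.870 + 0.702 + 1.017 + 1.307 + 1.314) / 15 = 0.96873
bias = 0.96873 − 0.876

bias = +0.0927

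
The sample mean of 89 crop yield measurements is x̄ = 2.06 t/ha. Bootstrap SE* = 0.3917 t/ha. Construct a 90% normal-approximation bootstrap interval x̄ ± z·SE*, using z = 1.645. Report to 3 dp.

(1.416, 2.704)

Margin = 1.645 × 0.3917 = 0.6443
Interval: 2.06 ± 0.6443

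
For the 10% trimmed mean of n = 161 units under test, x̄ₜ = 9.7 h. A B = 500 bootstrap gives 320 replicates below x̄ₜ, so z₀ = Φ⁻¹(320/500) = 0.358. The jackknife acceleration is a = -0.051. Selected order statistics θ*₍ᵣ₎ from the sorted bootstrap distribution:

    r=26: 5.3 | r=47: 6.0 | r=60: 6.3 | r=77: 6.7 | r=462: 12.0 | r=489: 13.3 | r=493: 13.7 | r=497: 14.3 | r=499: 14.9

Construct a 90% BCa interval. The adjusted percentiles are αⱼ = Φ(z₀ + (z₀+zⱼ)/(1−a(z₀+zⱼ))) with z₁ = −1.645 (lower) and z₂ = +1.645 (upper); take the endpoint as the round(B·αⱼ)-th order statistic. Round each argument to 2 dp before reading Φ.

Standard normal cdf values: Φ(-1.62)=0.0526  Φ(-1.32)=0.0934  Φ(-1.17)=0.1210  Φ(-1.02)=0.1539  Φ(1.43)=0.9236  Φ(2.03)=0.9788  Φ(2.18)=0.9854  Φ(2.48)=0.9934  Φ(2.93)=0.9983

Lower: z₀ + z₁ = 0.358 + (-1.645) = -1.287; 1 − a(z₀+z₁) = 1 − (-0.051)(-1.287) = 0.9344; argument = 0.358 + (-1.287)/0.9344 = -1.0194 → -1.02.
α₁ = Φ(-1.02) = 0.1539; rank = round(500 × 0.1539) = 77; θ*₍77₎ = 6.7.
Upper: z₀ + z₂ = 2.003; 1 − a(z₀+z₂) = 1.1022; argument = 2.1754 → 2.18; α₂ = 0.9854; rank = 493; θ*₍493₎ = 13.7.

(6.7, 13.7)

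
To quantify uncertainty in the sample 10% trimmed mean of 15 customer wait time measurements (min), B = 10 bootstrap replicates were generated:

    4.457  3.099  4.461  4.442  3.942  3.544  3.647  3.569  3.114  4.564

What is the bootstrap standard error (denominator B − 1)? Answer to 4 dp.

SE* = 0.5695

Bootstrap SE is the standard deviation of the 10 replicate 10% trimmed means.
Mean of replicates: (4.457 + 3.099 + 4.461 + 4.442 + 3.942 + 3.544 + 3.647 + 3.569 + 3.114 + 4.564) / 10 = 38.83900 / 10 = 3.88390
Sum of squared deviations: (+0.57310)² + (−0.78490)² + (+0.57710)² + (+0.55810)² + (+0.05810)² + (−0.33990)² + (−0.23690)² + (−0.31490)² + (−0.76990)² + (+0.68010)² = 2.91850
Variance = 2.91850 / 9 = 0.32428
SE* = √0.32428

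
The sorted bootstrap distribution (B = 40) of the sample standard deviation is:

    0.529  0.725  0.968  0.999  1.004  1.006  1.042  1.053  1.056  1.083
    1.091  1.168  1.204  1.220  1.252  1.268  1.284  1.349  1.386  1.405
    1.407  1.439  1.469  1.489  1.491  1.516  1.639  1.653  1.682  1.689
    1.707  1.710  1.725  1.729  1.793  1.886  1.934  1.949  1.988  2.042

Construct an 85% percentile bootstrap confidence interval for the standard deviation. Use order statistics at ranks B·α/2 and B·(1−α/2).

α = 0.15; lower rank = 40 × 0.075 = 3; upper rank = 40 × 0.925 = 37.
The 3rd smallest replicate is 0.968; the 37th is 1.934.

(0.968, 1.934)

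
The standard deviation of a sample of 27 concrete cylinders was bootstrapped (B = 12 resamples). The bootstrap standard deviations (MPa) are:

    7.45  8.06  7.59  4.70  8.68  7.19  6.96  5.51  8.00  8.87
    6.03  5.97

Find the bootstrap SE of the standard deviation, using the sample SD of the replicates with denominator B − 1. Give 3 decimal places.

Bootstrap SE is the standard deviation of the 12 replicate standard deviations.
Mean of replicates: (7.45 + 8.06 + 7.59 + 4.70 + 8.68 + 7.19 + 6.96 + 5.51 + 8.00 + 8.87 + 6.03 + 5.97) / 12 = 85.0100 / 12 = 7.0842
Sum of squared deviations: (+0.3658)² + (+0.9758)² + (+0.5058)² + (−2.3842)² + (+1.5958)² + (+0.1058)² + (−0.1242)² + (−1.5742)² + (+0.9158)² + (+1.7858)² + (−1.0542)² + (−1.1142)² = 18.4581
Variance = 18.4581 / 11 = 1.6780
SE* = √1.6780

SE* = 1.295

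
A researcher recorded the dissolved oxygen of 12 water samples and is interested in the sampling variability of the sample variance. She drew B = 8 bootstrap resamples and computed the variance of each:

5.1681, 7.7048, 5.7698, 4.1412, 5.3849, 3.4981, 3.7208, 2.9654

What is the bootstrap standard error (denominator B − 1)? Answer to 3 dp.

Bootstrap SE is the standard deviation of the 8 replicate variances.
Mean of replicates: (5.1681 + 7.7048 + 5.7698 + 4.1412 + 5.3849 + 3.4981 + 3.7208 + 2.9654) / 8 = 38.35310 / 8 = 4.79414
Sum of squared deviations: (+0.37396)² + (+2.91066)² + (+0.97566)² + (−0.65294)² + (+0.59076)² + (−1.29604)² + (−1.07334)² + (−1.82874)² = 16.51510
Variance = 16.51510 / 7 = 2.35930
SE* = √2.35930

SE* = 1.536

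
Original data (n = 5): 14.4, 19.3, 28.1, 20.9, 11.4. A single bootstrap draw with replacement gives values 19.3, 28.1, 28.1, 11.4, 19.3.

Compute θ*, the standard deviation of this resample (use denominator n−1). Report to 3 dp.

Mean = 21.2400; sum of squared deviations = 198.4720
s² = 198.4720 / 4 = 49.6180
s = √49.6180 = 7.044

θ* = 7.044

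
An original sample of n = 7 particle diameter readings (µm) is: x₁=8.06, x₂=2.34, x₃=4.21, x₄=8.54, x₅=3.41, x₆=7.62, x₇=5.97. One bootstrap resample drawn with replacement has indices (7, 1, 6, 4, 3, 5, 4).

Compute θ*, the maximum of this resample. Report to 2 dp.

θ* = 8.54

Resample values: 5.97, 8.06, 7.62, 8.54, 4.21, 3.41, 8.54.
Maximum = 8.54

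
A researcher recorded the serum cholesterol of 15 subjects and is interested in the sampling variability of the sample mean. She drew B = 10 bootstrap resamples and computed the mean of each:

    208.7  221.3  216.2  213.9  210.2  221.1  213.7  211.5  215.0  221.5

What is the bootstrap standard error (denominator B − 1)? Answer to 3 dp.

Bootstrap SE is the standard deviation of the 10 replicate means.
Mean of replicates: (208.7 + 221.3 + 216.2 + 213.9 + 210.2 + 221.1 + 213.7 + 211.5 + 215.0 + 221.5) / 10 = 2153.1000 / 10 = 215.3100
Sum of squared deviations: (−6.6100)² + (+5.9900)² + (+0.8900)² + (−1.4100)² + (−5.1100)² + (+5.7900)² + (−1.6100)² + (−3.8100)² + (−0.3100)² + (+6.1900)² = 197.5090
Variance = 197.5090 / 9 = 21.9454
SE* = √21.9454

SE* = 4.685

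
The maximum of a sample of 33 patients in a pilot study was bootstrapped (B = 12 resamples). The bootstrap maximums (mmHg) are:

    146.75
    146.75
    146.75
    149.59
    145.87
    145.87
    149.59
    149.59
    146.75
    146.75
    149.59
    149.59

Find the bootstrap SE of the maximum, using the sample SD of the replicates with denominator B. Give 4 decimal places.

Bootstrap SE is the standard deviation of the 12 replicate maximums.
Mean of replicates: (146.75 + 146.75 + 146.75 + 149.59 + 145.87 + 145.87 + 149.59 + 149.59 + 146.75 + 146.75 + 149.59 + 149.59) / 12 = 1773.44000 / 12 = 147.78667
Sum of squared deviations: (−1.03667)² + (−1.03667)² + (−1.03667)² + (+1.80333)² + (−1.91667)² + (−1.91667)² + (+1.80333)² + (+1.80333)² + (−1.03667)² + (−1.03667)² + (+1.80333)² + (+1.80333)² = 28.98067
Variance = 28.98067 / 12 = 2.41506
SE* = √2.41506

SE* = 1.5540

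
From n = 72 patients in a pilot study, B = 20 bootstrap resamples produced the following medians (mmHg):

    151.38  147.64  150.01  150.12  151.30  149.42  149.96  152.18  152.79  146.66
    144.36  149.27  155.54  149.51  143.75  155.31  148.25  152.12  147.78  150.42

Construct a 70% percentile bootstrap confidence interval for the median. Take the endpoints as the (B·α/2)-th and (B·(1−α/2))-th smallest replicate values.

Sorted replicates: 143.75, 144.36, 146.66, 147.64, 147.78, 148.25, 149.27, 149.42, 149.51, 149.96, 150.01, 150.12, 150.42, 151.30, 151.38, 152.12, 152.18, 152.79, 155.31, 155.54
α = 0.30; lower rank = 20 × 0.150 = 3; upper rank = 20 × 0.850 = 17.
The 3rd smallest replicate is 146.66; the 17th is 152.18.

(146.66, 152.18)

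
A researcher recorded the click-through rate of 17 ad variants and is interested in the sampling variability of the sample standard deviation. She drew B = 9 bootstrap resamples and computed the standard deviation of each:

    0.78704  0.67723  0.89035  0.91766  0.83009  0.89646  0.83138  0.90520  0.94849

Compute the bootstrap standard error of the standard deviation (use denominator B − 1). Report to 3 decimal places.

SE* = 0.083

Bootstrap SE is the standard deviation of the 9 replicate standard deviations.
Mean of replicates: (0.78704 + 0.67723 + 0.89035 + 0.91766 + 0.83009 + 0.89646 + 0.83138 + 0.90520 + 0.94849) / 9 = 7.683900 / 9 = 0.853767
Sum of squared deviations: (−0.066727)² + (−0.176537)² + (+0.036583)² + (+0.063893)² + (−0.023677)² + (+0.042693)² + (−0.022387)² + (+0.051433)² + (+0.094723)² = 0.055541
Variance = 0.055541 / 8 = 0.006943
SE* = √0.006943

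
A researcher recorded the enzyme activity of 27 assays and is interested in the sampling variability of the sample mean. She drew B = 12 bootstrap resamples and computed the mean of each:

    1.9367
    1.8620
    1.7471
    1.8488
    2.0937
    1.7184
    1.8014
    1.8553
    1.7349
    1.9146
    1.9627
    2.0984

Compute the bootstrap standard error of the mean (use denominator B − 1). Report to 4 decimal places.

SE* = 0.1270

Bootstrap SE is the standard deviation of the 12 replicate means.
Mean of replicates: (1.9367 + 1.8620 + 1.7471 + 1.8488 + 2.0937 + 1.7184 + 1.8014 + 1.8553 + 1.7349 + 1.9146 + 1.9627 + 2.0984) / 12 = 22.57400 / 12 = 1.88117
Sum of squared deviations: (+0.05553)² + (−0.01917)² + (−0.13407)² + (−0.03237)² + (+0.21253)² + (−0.16277)² + (−0.07977)² + (−0.02587)² + (−0.14627)² + (+0.03343)² + (+0.08153)² + (+0.21723)² = 0.17752
Variance = 0.17752 / 11 = 0.01614
SE* = √0.01614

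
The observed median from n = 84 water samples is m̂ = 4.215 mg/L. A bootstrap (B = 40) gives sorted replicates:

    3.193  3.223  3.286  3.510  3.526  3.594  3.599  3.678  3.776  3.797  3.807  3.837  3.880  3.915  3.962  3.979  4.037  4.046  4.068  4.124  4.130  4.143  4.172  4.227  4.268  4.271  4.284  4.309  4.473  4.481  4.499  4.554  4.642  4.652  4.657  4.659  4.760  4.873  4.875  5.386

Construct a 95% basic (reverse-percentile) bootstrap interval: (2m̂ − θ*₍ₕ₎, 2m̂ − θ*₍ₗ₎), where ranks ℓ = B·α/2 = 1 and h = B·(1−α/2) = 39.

Percentile endpoints at ranks 1 and 39: θ*₍1₎ = 3.193, θ*₍39₎ = 4.875.
Basic interval reflects these around m̂:
  lower = 2 × 4.215 − 4.875 = 3.555
  upper = 2 × 4.215 − 3.193 = 5.237

(3.555, 5.237)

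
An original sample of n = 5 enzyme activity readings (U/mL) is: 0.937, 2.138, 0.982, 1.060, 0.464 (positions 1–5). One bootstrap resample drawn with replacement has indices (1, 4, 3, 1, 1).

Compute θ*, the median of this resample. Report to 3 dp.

θ* = 0.937

Resample values: 0.937, 1.060, 0.982, 0.937, 0.937.
Sorted: 0.937, 0.937, 0.937, 0.982, 1.060
Median = middle value = 0.937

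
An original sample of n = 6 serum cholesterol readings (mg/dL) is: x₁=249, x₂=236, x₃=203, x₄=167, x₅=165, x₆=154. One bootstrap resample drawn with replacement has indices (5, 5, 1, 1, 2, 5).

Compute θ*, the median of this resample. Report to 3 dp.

θ* = 200.500

Resample values: 165, 165, 249, 249, 236, 165.
Sorted: 165, 165, 165, 236, 249, 249
Median = average of the two middle values = 200.500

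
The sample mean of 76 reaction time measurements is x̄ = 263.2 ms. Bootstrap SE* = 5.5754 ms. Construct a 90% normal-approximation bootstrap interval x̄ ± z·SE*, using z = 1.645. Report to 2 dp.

(254.03, 272.37)

Margin = 1.645 × 5.5754 = 9.172
Interval: 263.2 ± 9.172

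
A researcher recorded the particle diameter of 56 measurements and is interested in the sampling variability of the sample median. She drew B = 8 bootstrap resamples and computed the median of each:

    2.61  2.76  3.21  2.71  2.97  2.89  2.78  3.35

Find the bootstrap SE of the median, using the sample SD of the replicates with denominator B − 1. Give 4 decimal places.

Bootstrap SE is the standard deviation of the 8 replicate medians.
Mean of replicates: (2.61 + 2.76 + 3.21 + 2.71 + 2.97 + 2.89 + 2.78 + 3.35) / 8 = 23.28000 / 8 = 2.91000
Sum of squared deviations: (−0.30000)² + (−0.15000)² + (+0.30000)² + (−0.20000)² + (+0.06000)² + (−0.02000)² + (−0.13000)² + (+0.44000)² = 0.45700
Variance = 0.45700 / 7 = 0.06529
SE* = √0.06529

SE* = 0.2555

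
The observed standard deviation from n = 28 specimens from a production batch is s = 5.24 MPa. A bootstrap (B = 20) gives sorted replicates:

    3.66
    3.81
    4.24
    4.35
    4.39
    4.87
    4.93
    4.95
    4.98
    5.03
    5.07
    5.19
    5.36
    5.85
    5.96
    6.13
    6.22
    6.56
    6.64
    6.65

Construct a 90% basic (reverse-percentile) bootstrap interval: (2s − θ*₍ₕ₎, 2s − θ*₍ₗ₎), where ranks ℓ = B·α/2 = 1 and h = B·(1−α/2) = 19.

(3.84, 6.82)

Percentile endpoints at ranks 1 and 19: θ*₍1₎ = 3.66, θ*₍19₎ = 6.64.
Basic interval reflects these around s:
  lower = 2 × 5.24 − 6.64 = 3.84
  upper = 2 × 5.24 − 3.66 = 6.82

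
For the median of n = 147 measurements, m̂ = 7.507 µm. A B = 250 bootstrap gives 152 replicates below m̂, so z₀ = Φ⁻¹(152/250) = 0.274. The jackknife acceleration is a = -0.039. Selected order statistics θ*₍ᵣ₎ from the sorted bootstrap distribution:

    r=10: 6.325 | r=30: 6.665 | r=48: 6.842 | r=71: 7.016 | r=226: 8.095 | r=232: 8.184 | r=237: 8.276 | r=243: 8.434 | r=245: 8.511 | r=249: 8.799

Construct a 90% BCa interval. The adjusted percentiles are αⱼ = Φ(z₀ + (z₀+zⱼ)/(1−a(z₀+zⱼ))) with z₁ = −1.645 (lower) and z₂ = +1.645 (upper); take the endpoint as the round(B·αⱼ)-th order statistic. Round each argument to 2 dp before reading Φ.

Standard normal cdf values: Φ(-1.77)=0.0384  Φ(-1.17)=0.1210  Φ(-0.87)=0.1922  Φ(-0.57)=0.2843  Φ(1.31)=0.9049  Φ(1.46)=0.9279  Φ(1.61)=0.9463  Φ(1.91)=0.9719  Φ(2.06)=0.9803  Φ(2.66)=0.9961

Lower: z₀ + z₁ = 0.274 + (-1.645) = -1.371; 1 − a(z₀+z₁) = 1 − (-0.039)(-1.371) = 0.9465; argument = 0.274 + (-1.371)/0.9465 = -1.1744 → -1.17.
α₁ = Φ(-1.17) = 0.1210; rank = round(250 × 0.1210) = 30; θ*₍30₎ = 6.665.
Upper: z₀ + z₂ = 1.919; 1 − a(z₀+z₂) = 1.0748; argument = 2.0594 → 2.06; α₂ = 0.9803; rank = 245; θ*₍245₎ = 8.511.

(6.665, 8.511)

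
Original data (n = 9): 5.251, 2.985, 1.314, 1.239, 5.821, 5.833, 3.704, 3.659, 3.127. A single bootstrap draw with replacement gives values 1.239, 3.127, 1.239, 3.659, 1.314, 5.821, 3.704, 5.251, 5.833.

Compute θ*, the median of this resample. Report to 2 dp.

θ* = 3.66

Sorted: 1.239, 1.239, 1.314, 3.127, 3.659, 3.704, 5.251, 5.821, 5.833
Median = middle value = 3.66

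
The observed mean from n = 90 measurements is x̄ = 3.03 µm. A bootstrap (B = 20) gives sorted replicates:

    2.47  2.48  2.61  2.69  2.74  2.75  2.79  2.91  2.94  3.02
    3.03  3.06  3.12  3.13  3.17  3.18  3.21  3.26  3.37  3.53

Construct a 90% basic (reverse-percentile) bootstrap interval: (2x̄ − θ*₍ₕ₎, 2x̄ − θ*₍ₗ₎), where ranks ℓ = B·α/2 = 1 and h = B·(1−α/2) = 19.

(2.69, 3.59)

Percentile endpoints at ranks 1 and 19: θ*₍1₎ = 2.47, θ*₍19₎ = 3.37.
Basic interval reflects these around x̄:
  lower = 2 × 3.03 − 3.37 = 2.69
  upper = 2 × 3.03 − 2.47 = 3.59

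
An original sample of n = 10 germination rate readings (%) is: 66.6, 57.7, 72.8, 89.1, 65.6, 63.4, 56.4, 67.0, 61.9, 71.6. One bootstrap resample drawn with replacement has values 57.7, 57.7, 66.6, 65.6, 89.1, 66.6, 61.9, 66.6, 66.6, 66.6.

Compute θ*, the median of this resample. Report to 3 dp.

Sorted: 57.7, 57.7, 61.9, 65.6, 66.6, 66.6, 66.6, 66.6, 66.6, 89.1
Median = average of the two middle values = 66.600

θ* = 66.600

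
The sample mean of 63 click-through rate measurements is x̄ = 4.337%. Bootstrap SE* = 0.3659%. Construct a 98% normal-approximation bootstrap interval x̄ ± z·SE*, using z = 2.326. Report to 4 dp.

Margin = 2.326 × 0.3659 = 0.85108
Interval: 4.337 ± 0.85108

(3.4859, 5.1881)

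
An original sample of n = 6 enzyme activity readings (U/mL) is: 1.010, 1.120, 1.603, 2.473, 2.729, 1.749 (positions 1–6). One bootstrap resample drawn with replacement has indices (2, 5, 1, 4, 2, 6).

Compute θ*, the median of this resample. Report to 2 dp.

θ* = 1.43

Resample values: 1.120, 2.729, 1.010, 2.473, 1.120, 1.749.
Sorted: 1.010, 1.120, 1.120, 1.749, 2.473, 2.729
Median = average of the two middle values = 1.43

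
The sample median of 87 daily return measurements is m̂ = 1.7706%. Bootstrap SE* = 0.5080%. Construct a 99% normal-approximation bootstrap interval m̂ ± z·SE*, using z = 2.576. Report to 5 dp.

(0.46199, 3.07921)

Margin = 2.576 × 0.5080 = 1.308608
Interval: 1.7706 ± 1.308608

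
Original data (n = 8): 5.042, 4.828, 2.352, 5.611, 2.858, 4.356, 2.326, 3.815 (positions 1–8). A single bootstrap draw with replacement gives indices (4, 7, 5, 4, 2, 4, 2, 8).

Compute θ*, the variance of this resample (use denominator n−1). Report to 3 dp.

θ* = 1.682

Resample values: 5.611, 2.326, 2.858, 5.611, 4.828, 5.611, 4.828, 3.815.
Mean = 4.4360; sum of squared deviations = 11.7770
s² = 11.7770 / 7 = 1.6824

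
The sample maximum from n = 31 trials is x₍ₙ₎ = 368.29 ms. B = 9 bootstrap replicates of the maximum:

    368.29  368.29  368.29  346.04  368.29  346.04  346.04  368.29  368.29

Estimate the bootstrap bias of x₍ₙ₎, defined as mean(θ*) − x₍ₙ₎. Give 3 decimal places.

bias = −7.417

mean(θ*) = (368.29 + 368.29 + 368.29 + 346.04 + 368.29 + 346.04 + 346.04 + 368.29 + 368.29) / 9 = 360.8733
bias = 360.8733 − 368.29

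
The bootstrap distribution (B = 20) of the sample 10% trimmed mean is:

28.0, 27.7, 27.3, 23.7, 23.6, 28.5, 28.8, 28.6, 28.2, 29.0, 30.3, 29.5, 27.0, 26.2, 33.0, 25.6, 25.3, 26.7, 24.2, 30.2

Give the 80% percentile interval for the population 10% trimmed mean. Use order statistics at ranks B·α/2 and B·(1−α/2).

(23.7, 30.2)

Sorted replicates: 23.6, 23.7, 24.2, 25.3, 25.6, 26.2, 26.7, 27.0, 27.3, 27.7, 28.0, 28.2, 28.5, 28.6, 28.8, 29.0, 29.5, 30.2, 30.3, 33.0
α = 0.20; lower rank = 20 × 0.100 = 2; upper rank = 20 × 0.900 = 18.
The 2nd smallest replicate is 23.7; the 18th is 30.2.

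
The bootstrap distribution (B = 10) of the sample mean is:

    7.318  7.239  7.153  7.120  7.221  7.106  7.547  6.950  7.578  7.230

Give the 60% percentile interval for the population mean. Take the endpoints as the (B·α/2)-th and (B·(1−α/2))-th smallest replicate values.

Sorted replicates: 6.950, 7.106, 7.120, 7.153, 7.221, 7.230, 7.239, 7.318, 7.547, 7.578
α = 0.40; lower rank = 10 × 0.200 = 2; upper rank = 10 × 0.800 = 8.
The 2nd smallest replicate is 7.106; the 8th is 7.318.

(7.106, 7.318)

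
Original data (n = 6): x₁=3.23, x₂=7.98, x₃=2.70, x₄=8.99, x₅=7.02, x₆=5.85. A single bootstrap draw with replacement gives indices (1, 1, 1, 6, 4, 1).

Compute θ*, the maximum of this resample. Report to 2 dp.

θ* = 8.99

Resample values: 3.23, 3.23, 3.23, 5.85, 8.99, 3.23.
Maximum = 8.99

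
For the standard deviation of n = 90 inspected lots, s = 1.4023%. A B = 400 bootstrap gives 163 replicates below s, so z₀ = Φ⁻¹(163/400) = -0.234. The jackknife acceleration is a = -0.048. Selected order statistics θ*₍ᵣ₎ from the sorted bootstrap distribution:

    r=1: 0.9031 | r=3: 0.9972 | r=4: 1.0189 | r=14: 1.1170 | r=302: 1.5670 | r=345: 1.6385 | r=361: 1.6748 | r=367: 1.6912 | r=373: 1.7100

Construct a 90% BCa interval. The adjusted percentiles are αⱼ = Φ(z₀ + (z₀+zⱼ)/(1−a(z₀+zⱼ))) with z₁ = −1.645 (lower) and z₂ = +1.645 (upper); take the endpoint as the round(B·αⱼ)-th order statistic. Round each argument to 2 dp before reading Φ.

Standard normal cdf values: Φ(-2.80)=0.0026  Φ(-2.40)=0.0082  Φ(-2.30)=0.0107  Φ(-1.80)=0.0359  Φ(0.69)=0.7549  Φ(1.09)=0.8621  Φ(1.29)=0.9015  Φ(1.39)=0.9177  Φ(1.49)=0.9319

(1.0189, 1.6385)

Lower: z₀ + z₁ = -0.234 + (-1.645) = -1.879; 1 − a(z₀+z₁) = 1 − (-0.048)(-1.879) = 0.9098; argument = -0.234 + (-1.879)/0.9098 = -2.2993 → -2.30.
α₁ = Φ(-2.30) = 0.0107; rank = round(400 × 0.0107) = 4; θ*₍4₎ = 1.0189.
Upper: z₀ + z₂ = 1.411; 1 − a(z₀+z₂) = 1.0677; argument = 1.0875 → 1.09; α₂ = 0.8621; rank = 345; θ*₍345₎ = 1.6385.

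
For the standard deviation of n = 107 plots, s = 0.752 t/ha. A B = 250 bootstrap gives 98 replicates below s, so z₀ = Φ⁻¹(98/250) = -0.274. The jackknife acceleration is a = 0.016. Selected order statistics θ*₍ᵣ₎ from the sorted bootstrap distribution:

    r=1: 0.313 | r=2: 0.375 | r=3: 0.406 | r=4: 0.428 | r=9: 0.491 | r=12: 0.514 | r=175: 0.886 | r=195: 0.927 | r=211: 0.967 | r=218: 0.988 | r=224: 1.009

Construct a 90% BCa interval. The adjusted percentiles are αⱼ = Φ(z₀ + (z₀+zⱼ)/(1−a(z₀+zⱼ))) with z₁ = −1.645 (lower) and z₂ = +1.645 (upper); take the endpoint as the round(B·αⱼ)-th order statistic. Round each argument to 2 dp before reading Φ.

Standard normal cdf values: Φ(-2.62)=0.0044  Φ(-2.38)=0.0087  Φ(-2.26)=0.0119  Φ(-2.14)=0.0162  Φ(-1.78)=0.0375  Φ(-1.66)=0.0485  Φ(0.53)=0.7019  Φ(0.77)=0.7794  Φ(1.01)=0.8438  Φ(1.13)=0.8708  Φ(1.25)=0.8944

Lower: z₀ + z₁ = -0.274 + (-1.645) = -1.919; 1 − a(z₀+z₁) = 1 − (0.016)(-1.919) = 1.0307; argument = -0.274 + (-1.919)/1.0307 = -2.1358 → -2.14.
α₁ = Φ(-2.14) = 0.0162; rank = round(250 × 0.0162) = 4; θ*₍4₎ = 0.428.
Upper: z₀ + z₂ = 1.371; 1 − a(z₀+z₂) = 0.9781; argument = 1.1277 → 1.13; α₂ = 0.8708; rank = 218; θ*₍218₎ = 0.988.

(0.428, 0.988)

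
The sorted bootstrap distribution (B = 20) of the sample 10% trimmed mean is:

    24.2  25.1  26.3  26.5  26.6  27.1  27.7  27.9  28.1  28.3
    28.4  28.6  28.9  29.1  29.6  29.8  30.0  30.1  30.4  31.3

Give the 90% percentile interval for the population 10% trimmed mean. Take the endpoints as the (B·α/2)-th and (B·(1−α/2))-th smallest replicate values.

(24.2, 30.4)

α = 0.10; lower rank = 20 × 0.050 = 1; upper rank = 20 × 0.950 = 19.
The 1st smallest replicate is 24.2; the 19th is 30.4.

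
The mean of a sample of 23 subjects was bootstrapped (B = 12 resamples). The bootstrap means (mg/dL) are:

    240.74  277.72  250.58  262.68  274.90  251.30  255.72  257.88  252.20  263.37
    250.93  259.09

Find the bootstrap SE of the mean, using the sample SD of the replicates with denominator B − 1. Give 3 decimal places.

Bootstrap SE is the standard deviation of the 12 replicate means.
Mean of replicates: (240.74 + 277.72 + 250.58 + 262.68 + 274.90 + 251.30 + 255.72 + 257.88 + 252.20 + 263.37 + 250.93 + 259.09) / 12 = 3097.1100 / 12 = 258.0925
Sum of squared deviations: (−17.3525)² + (+19.6275)² + (−7.5125)² + (+4.5875)² + (+16.8075)² + (−6.7925)² + (−2.3725)² + (−0.2125)² + (−5.8925)² + (+5.2775)² + (−7.1625)² + (+0.9975)² = 1213.0048
Variance = 1213.0048 / 11 = 110.2732
SE* = √110.2732

SE* = 10.501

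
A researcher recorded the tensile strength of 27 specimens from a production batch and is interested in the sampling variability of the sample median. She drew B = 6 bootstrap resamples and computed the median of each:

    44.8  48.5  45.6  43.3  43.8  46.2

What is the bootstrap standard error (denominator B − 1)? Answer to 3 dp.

SE* = 1.877

Bootstrap SE is the standard deviation of the 6 replicate medians.
Mean of replicates: (44.8 + 48.5 + 45.6 + 43.3 + 43.8 + 46.2) / 6 = 272.2000 / 6 = 45.3667
Sum of squared deviations: (−0.5667)² + (+3.1333)² + (+0.2333)² + (−2.0667)² + (−1.5667)² + (+0.8333)² = 17.6133
Variance = 17.6133 / 5 = 3.5227
SE* = √3.5227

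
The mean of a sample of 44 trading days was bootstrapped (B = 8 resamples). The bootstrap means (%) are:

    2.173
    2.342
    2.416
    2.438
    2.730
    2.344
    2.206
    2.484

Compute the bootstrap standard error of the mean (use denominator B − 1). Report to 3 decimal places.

SE* = 0.174

Bootstrap SE is the standard deviation of the 8 replicate means.
Mean of replicates: (2.173 + 2.342 + 2.416 + 2.438 + 2.730 + 2.344 + 2.206 + 2.484) / 8 = 19.1330 / 8 = 2.3916
Sum of squared deviations: (−0.2186)² + (−0.0496)² + (+0.0244)² + (+0.0464)² + (+0.3384)² + (−0.0476)² + (−0.1856)² + (+0.0924)² = 0.2128
Variance = 0.2128 / 7 = 0.0304
SE* = √0.0304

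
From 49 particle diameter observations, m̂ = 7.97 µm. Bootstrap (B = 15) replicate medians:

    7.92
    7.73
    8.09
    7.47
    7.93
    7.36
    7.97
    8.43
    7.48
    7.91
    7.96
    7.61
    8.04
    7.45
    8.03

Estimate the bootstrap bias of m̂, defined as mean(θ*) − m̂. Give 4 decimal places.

mean(θ*) = (7.92 + 7.73 + 8.09 + 7.47 + 7.93 + 7.36 + 7.97 + 8.43 + 7.48 + 7.91 + 7.96 + 7.61 + 8.04 + 7.45 + 8.03) / 15 = 7.82533
bias = 7.82533 − 7.97

bias = −0.1447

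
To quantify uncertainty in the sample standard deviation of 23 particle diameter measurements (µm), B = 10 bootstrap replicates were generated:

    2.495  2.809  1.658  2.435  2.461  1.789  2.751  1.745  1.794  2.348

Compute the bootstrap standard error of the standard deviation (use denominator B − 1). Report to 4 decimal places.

SE* = 0.4388

Bootstrap SE is the standard deviation of the 10 replicate standard deviations.
Mean of replicates: (2.495 + 2.809 + 1.658 + 2.435 + 2.461 + 1.789 + 2.751 + 1.745 + 1.794 + 2.348) / 10 = 22.28500 / 10 = 2.22850
Sum of squared deviations: (+0.26650)² + (+0.58050)² + (−0.57050)² + (+0.20650)² + (+0.23250)² + (−0.43950)² + (+0.52250)² + (−0.48350)² + (−0.43450)² + (+0.11950)² = 1.73318
Variance = 1.73318 / 9 = 0.19258
SE* = √0.19258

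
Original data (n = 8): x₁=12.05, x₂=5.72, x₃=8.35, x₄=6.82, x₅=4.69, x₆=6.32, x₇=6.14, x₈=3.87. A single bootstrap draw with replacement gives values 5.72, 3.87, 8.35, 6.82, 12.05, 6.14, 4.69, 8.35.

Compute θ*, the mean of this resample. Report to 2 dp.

θ* = 7.00

Mean = (5.72 + 3.87 + 8.35 + 6.82 + 12.05 + 6.14 + 4.69 + 8.35) / 8 = 55.990 / 8 = 7.00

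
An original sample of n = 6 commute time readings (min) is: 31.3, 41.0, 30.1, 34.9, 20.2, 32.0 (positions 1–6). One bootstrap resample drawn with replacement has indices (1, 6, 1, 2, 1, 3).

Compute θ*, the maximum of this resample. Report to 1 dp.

Resample values: 31.3, 32.0, 31.3, 41.0, 31.3, 30.1.
Maximum = 41.0

θ* = 41.0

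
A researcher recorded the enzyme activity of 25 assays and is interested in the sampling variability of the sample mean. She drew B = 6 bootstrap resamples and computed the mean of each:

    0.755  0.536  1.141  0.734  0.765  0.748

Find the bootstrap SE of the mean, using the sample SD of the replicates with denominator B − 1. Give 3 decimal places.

SE* = 0.197

Bootstrap SE is the standard deviation of the 6 replicate means.
Mean of replicates: (0.755 + 0.536 + 1.141 + 0.734 + 0.765 + 0.748) / 6 = 4.6790 / 6 = 0.7798
Sum of squared deviations: (−0.0248)² + (−0.2438)² + (+0.3612)² + (−0.0458)² + (−0.0148)² + (−0.0318)² = 0.1938
Variance = 0.1938 / 5 = 0.0388
SE* = √0.0388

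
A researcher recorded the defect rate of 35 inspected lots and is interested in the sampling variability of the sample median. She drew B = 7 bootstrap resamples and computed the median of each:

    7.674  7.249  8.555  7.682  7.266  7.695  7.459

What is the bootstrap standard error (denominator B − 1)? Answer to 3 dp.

Bootstrap SE is the standard deviation of the 7 replicate medians.
Mean of replicates: (7.674 + 7.249 + 8.555 + 7.682 + 7.266 + 7.695 + 7.459) / 7 = 53.5800 / 7 = 7.6543
Sum of squared deviations: (+0.0197)² + (−0.4053)² + (+0.9007)² + (+0.0277)² + (−0.3883)² + (+0.0407)² + (−0.1953)² = 1.1673
Variance = 1.1673 / 6 = 0.1945
SE* = √0.1945

SE* = 0.441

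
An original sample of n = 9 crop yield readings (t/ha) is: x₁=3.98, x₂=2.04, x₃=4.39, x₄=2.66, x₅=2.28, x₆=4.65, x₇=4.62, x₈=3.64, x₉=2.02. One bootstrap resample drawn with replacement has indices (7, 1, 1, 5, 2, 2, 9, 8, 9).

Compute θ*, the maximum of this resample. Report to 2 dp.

θ* = 4.62

Resample values: 4.62, 3.98, 3.98, 2.28, 2.04, 2.04, 2.02, 3.64, 2.02.
Maximum = 4.62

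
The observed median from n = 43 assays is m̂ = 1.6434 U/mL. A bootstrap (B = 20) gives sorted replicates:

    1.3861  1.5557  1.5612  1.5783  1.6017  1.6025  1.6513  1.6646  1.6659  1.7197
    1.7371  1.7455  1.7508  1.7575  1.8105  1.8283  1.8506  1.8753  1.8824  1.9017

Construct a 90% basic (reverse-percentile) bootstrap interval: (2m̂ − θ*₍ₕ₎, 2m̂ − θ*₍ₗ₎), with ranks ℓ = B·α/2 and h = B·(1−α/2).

(1.4044, 1.9007)

Percentile endpoints at ranks 1 and 19: θ*₍1₎ = 1.3861, θ*₍19₎ = 1.8824.
Basic interval reflects these around m̂:
  lower = 2 × 1.6434 − 1.8824 = 1.4044
  upper = 2 × 1.6434 − 1.3861 = 1.9007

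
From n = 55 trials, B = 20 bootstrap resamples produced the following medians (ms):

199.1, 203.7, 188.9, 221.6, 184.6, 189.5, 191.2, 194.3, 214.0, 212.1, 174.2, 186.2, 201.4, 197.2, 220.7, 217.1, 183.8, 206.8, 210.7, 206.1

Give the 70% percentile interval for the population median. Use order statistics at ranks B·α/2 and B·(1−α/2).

Sorted replicates: 174.2, 183.8, 184.6, 186.2, 188.9, 189.5, 191.2, 194.3, 197.2, 199.1, 201.4, 203.7, 206.1, 206.8, 210.7, 212.1, 214.0, 217.1, 220.7, 221.6
α = 0.30; lower rank = 20 × 0.150 = 3; upper rank = 20 × 0.850 = 17.
The 3rd smallest replicate is 184.6; the 17th is 214.0.

(184.6, 214.0)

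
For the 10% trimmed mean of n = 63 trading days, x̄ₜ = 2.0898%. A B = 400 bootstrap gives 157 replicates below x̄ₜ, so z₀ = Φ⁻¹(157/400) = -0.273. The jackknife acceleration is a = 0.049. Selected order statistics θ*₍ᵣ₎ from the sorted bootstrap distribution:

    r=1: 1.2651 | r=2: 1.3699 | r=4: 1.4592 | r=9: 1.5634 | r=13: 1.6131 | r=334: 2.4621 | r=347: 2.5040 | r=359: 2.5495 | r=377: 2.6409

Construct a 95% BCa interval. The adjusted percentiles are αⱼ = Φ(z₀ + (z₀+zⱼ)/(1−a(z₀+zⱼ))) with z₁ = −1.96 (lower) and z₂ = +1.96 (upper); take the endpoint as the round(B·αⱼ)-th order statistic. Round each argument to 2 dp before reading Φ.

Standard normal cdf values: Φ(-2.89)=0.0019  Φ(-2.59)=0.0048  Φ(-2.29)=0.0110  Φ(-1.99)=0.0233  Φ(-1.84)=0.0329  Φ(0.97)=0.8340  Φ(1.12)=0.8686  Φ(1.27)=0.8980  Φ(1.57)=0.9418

(1.4592, 2.6409)

Lower: z₀ + z₁ = -0.273 + (-1.960) = -2.233; 1 − a(z₀+z₁) = 1 − (0.049)(-2.233) = 1.1094; argument = -0.273 + (-2.233)/1.1094 = -2.2858 → -2.29.
α₁ = Φ(-2.29) = 0.0110; rank = round(400 × 0.0110) = 4; θ*₍4₎ = 1.4592.
Upper: z₀ + z₂ = 1.687; 1 − a(z₀+z₂) = 0.9173; argument = 1.5660 → 1.57; α₂ = 0.9418; rank = 377; θ*₍377₎ = 2.6409.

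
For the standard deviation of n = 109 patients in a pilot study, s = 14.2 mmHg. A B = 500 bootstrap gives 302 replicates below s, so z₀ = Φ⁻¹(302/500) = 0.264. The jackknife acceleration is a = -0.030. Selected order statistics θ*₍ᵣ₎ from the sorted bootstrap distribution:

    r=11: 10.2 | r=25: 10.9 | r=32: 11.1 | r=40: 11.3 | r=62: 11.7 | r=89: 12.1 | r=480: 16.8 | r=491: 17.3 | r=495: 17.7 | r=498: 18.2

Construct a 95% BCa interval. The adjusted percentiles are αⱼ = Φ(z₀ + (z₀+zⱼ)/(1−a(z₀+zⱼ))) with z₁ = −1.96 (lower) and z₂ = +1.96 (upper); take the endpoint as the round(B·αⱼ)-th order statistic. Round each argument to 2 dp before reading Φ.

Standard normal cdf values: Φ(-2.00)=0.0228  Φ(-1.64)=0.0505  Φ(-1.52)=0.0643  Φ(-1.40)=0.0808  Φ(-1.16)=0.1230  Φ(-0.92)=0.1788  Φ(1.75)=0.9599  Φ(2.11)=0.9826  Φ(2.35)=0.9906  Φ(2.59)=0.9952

(11.1, 17.7)

Lower: z₀ + z₁ = 0.264 + (-1.960) = -1.696; 1 − a(z₀+z₁) = 1 − (-0.030)(-1.696) = 0.9491; argument = 0.264 + (-1.696)/0.9491 = -1.5229 → -1.52.
α₁ = Φ(-1.52) = 0.0643; rank = round(500 × 0.0643) = 32; θ*₍32₎ = 11.1.
Upper: z₀ + z₂ = 2.224; 1 − a(z₀+z₂) = 1.0667; argument = 2.3489 → 2.35; α₂ = 0.9906; rank = 495; θ*₍495₎ = 17.7.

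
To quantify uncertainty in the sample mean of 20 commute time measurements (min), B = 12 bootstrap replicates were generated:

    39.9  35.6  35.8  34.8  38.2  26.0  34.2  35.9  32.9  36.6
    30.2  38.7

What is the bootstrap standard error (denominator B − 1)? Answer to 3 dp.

Bootstrap SE is the standard deviation of the 12 replicate means.
Mean of replicates: (39.9 + 35.6 + 35.8 + 34.8 + 38.2 + 26.0 + 34.2 + 35.9 + 32.9 + 36.6 + 30.2 + 38.7) / 12 = 418.8000 / 12 = 34.9000
Sum of squared deviations: (+5.0000)² + (+0.7000)² + (+0.9000)² + (−0.1000)² + (+3.3000)² + (−8.9000)² + (−0.7000)² + (+1.0000)² + (−2.0000)² + (+1.7000)² + (−4.7000)² + (+3.8000)² = 161.3200
Variance = 161.3200 / 11 = 14.6655
SE* = √14.6655

SE* = 3.830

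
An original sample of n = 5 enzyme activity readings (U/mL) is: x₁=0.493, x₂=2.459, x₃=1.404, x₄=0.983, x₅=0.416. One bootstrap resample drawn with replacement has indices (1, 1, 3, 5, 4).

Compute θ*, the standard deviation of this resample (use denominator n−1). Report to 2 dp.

Resample values: 0.493, 0.493, 1.404, 0.416, 0.983.
Mean = 0.7578; sum of squared deviations = 0.7254
s² = 0.7254 / 4 = 0.1813
s = √0.1813 = 0.43

θ* = 0.43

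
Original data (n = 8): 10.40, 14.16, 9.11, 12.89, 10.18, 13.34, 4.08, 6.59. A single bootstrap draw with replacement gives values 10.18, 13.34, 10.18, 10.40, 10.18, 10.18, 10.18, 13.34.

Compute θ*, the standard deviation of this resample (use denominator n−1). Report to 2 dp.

Mean = 10.9975; sum of squared deviations = 14.6732
s² = 14.6732 / 7 = 2.0962
s = √2.0962 = 1.45

θ* = 1.45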